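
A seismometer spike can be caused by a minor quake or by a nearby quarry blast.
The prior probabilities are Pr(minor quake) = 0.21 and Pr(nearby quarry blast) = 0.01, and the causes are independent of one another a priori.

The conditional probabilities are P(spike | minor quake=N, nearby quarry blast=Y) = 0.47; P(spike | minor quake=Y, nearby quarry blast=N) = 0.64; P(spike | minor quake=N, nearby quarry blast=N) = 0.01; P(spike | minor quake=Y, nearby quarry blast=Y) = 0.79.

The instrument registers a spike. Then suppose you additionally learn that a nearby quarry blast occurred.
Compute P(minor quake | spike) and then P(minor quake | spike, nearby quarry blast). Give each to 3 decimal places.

P(minor quake | spike) ≈ 0.921; P(minor quake | spike, nearby quarry blast) ≈ 0.309

By total probability over the 4 (minor quake, nearby quarry blast) configurations:
  P(spike) = 0.01·0.79·0.99 + 0.47·0.79·0.01 + 0.64·0.21·0.99 + 0.79·0.21·0.01
        = 0.007821 + 0.003713 + 0.133056 + 0.001659 = 0.146249
Keeping only the minor quake-present terms gives 0.134715, so
  P(minor quake | spike) = 0.134715 / 0.146249 ≈ 0.921

Now also conditioning on nearby quarry blast=true:
P(spike | nearby quarry blast) = 0.47×0.79 + 0.79×0.21 = 0.371300 + 0.165900 = 0.537200
Restricting to configurations with minor quake present: 0.79×0.21 = 0.165900.
P(minor quake | spike, nearby quarry blast) = 0.165900 / 0.537200 ≈ 0.309
Conditioning on nearby quarry blast lowers the posterior on minor quake: the classic explaining-away effect in a common-effect structure.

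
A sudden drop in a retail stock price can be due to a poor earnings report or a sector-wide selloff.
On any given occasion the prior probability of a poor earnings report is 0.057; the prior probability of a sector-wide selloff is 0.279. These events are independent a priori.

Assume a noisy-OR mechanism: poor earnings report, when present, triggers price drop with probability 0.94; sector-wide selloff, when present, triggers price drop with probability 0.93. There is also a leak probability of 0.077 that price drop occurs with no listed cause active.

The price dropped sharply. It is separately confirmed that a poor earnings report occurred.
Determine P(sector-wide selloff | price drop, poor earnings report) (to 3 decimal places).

P(sector-wide selloff | price drop, poor earnings report) ≈ 0.290

Under noisy-OR, P(price drop | causes) = 1 − (1−0.077)·∏(1−qᵢ) over the active causes.
P(price drop | poor earnings report) = 0.94462·0.721 + 0.996123·0.279 = 0.681071 + 0.277918 = 0.958989
Of this, 0.277918 comes from 0.996123·0.279 (the sector-wide selloff=true cases).
P(sector-wide selloff | price drop, poor earnings report) = 0.277918 / 0.958989 ≈ 0.290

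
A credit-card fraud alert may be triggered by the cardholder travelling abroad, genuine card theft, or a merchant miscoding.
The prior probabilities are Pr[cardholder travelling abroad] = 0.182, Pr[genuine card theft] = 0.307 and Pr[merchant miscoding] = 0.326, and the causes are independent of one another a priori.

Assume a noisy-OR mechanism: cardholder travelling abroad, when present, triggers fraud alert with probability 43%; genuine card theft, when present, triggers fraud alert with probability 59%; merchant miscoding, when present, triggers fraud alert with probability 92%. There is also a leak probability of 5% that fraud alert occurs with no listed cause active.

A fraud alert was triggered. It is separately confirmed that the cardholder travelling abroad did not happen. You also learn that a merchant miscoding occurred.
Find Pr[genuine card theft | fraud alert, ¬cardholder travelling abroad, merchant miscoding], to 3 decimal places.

Under noisy-OR, P(fraud alert | causes) = 1 − (1−0.05)·∏(1−qᵢ) over the active causes.
P(fraud alert | ¬cardholder travelling abroad, merchant miscoding) = 0.924·0.693 + 0.96884·0.307 = 0.640332 + 0.297434 = 0.937766
The genuine card theft-present share is 0.96884·0.307 = 0.297434.
P(genuine card theft | fraud alert, ¬cardholder travelling abroad, merchant miscoding) = 0.297434 / 0.937766 ≈ 0.317

Pr[genuine card theft | fraud alert, ¬cardholder travelling abroad, merchant miscoding] ≈ 0.317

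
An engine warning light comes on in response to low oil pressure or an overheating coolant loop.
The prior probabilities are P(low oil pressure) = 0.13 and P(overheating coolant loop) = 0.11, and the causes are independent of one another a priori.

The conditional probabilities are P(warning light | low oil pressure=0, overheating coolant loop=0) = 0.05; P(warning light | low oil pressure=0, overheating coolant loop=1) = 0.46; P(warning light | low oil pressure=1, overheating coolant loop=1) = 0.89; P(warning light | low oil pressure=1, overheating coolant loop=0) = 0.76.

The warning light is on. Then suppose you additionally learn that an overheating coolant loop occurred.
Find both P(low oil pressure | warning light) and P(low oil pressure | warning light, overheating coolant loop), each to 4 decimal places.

P(low oil pressure | warning light) ≈ 0.5489; P(low oil pressure | warning light, overheating coolant loop) ≈ 0.2243

P(warning light) = 0.05×0.87×0.89 + 0.46×0.87×0.11 + 0.76×0.13×0.89 + 0.89×0.13×0.11 = 0.038715 + 0.044022 + 0.087932 + 0.012727 = 0.183396
Of this, 0.100659 comes from 0.087932 + 0.012727 (the low oil pressure=true cases).
P(low oil pressure | warning light) = 0.100659 / 0.183396 ≈ 0.5489

With the extra evidence:
P(warning light | overheating coolant loop) = 0.46×0.87 + 0.89×0.13 = 0.400200 + 0.115700 = 0.515900
Restricting to configurations with low oil pressure present: 0.89×0.13 = 0.115700.
So P(low oil pressure | warning light, overheating coolant loop) = 0.115700/0.515900 ≈ 0.2243.
Conditioning on overheating coolant loop lowers the posterior on low oil pressure: the classic explaining-away effect in a common-effect structure.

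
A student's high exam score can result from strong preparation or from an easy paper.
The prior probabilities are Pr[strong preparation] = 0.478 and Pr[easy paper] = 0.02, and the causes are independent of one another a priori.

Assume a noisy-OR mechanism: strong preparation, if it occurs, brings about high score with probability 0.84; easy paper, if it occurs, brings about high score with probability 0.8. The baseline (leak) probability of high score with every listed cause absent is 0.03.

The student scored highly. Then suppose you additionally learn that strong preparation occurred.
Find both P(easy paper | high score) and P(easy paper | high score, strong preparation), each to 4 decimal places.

Under noisy-OR, P(high score | causes) = 1 − (1−0.03)·∏(1−qᵢ) over the active causes.
For the numerator, keep only easy paper=true terms: 0.008415 + 0.009263 = 0.017678
Denominator P(high score): 0.03*0.522*0.98 + 0.806*0.522*0.02 + 0.8448*0.478*0.98 + 0.96896*0.478*0.02 = 0.428763
P(easy paper | high score) = 0.017678/0.428763 ≈ 0.0412

Now also conditioning on strong preparation=true:
By total probability over both values of easy paper:
  P(high score | strong preparation) = 0.8448×0.98 + 0.96896×0.02
        = 0.827904 + 0.019379 = 0.847283
Configurations with easy paper contribute 0.019379, so
  P(easy paper | high score, strong preparation) = 0.019379 / 0.847283 ≈ 0.0229

P(easy paper | high score) ≈ 0.0412; P(easy paper | high score, strong preparation) ≈ 0.0229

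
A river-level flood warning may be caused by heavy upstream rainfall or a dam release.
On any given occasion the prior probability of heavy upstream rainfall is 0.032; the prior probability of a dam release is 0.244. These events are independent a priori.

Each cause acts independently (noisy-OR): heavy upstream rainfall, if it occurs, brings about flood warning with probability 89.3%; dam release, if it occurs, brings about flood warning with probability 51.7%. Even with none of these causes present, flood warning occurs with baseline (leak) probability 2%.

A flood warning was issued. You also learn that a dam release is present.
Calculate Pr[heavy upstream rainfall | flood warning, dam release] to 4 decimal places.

Under noisy-OR, P(flood warning | causes) = 1 − (1−0.02)·∏(1−qᵢ) over the active causes.
For the numerator, keep only heavy upstream rainfall=true terms: 0.949353×0.032 = 0.030379
Denominator P(flood warning | dam release): 0.52666×0.968 + 0.949353×0.032 = 0.540186
P(heavy upstream rainfall | flood warning, dam release) = 0.030379/0.540186 ≈ 0.0562

Pr[heavy upstream rainfall | flood warning, dam release] ≈ 0.0562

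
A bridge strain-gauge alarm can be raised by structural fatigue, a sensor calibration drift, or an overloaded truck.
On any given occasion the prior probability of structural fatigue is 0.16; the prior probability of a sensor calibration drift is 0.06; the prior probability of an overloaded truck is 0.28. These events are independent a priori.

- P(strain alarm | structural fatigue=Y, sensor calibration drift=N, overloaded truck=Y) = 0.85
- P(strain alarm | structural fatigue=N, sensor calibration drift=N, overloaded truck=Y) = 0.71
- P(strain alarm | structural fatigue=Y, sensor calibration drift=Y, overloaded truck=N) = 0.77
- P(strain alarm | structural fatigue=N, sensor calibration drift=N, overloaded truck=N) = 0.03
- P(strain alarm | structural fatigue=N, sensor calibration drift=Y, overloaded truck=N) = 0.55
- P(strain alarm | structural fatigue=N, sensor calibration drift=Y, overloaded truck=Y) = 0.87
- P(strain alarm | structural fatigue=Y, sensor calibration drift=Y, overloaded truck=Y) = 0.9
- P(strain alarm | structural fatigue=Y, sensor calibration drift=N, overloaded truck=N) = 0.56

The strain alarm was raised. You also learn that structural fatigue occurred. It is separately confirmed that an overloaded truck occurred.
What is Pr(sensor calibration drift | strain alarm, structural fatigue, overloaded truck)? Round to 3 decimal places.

Pr(sensor calibration drift | strain alarm, structural fatigue, overloaded truck) ≈ 0.063

By total probability over both values of sensor calibration drift:
  P(strain alarm | structural fatigue, overloaded truck) = 0.85×0.94 + 0.9×0.06
        = 0.799000 + 0.054000 = 0.853000
Keeping only the sensor calibration drift-present terms gives 0.054000, so
  P(sensor calibration drift | strain alarm, structural fatigue, overloaded truck) = 0.054000 / 0.853000 ≈ 0.063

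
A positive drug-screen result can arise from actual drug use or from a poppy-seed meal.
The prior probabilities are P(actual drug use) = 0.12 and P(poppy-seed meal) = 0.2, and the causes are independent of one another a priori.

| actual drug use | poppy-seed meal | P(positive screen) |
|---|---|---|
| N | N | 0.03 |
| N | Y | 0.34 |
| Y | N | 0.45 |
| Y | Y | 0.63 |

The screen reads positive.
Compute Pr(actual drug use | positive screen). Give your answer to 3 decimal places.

Pr(actual drug use | positive screen) ≈ 0.419

By total probability over the 4 (actual drug use, poppy-seed meal) configurations:
  P(positive screen) = 0.03*0.88*0.8 + 0.34*0.88*0.2 + 0.45*0.12*0.8 + 0.63*0.12*0.2
        = 0.021120 + 0.059840 + 0.043200 + 0.015120 = 0.139280
The terms with actual drug use present sum to 0.058320, so
  P(actual drug use | positive screen) = 0.058320 / 0.139280 ≈ 0.419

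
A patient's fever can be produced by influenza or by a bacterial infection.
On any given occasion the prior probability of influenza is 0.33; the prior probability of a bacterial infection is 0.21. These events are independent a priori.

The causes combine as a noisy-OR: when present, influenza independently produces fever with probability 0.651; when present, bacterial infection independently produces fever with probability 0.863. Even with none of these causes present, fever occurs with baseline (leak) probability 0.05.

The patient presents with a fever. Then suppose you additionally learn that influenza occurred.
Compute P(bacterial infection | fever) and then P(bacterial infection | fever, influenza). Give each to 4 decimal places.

P(bacterial infection | fever) ≈ 0.4843; P(bacterial infection | fever, influenza) ≈ 0.2752

Under noisy-OR, P(fever | causes) = 1 − (1−0.05)·∏(1−qᵢ) over the active causes.
Sum P(fever|·) weighted by the priors over the 4 (influenza, bacterial infection) configurations:
  P(fever) = 0.05×0.67×0.79 + 0.86985×0.67×0.21 + 0.66845×0.33×0.79 + 0.954578×0.33×0.21
        = 0.026465 + 0.122388 + 0.174265 + 0.066152 = 0.389270
The terms with bacterial infection present sum to 0.188540, so
  P(bacterial infection | fever) = 0.188540 / 0.389270 ≈ 0.4843

Now condition on the additional information:
P(fever | influenza) = 0.66845*0.79 + 0.954578*0.21 = 0.528076 + 0.200461 = 0.728537
The bacterial infection-present share is 0.954578*0.21 = 0.200461.
Hence the posterior is 0.200461/0.728537 ≈ 0.2752.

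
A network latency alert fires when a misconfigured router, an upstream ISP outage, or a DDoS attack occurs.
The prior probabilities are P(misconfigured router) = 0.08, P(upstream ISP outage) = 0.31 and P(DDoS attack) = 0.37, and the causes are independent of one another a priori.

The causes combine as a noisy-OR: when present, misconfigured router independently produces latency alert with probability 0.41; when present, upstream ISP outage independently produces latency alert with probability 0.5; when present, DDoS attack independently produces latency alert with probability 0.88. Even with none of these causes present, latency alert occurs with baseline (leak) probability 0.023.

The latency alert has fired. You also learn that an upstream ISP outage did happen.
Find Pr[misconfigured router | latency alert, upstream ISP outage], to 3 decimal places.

Pr[misconfigured router | latency alert, upstream ISP outage] ≈ 0.095

Under noisy-OR, P(latency alert | causes) = 1 − (1−0.023)·∏(1−qᵢ) over the active causes.
Numerator (weight on configurations with misconfigured router): 0.035874 + 0.028576 = 0.064450
The normalizing constant is 0.5115·0.92·0.63 + 0.94138·0.92·0.37 + 0.711785·0.08·0.63 + 0.965414·0.08·0.37 = 0.681361
P(misconfigured router | latency alert, upstream ISP outage) = 0.064450/0.681361 ≈ 0.095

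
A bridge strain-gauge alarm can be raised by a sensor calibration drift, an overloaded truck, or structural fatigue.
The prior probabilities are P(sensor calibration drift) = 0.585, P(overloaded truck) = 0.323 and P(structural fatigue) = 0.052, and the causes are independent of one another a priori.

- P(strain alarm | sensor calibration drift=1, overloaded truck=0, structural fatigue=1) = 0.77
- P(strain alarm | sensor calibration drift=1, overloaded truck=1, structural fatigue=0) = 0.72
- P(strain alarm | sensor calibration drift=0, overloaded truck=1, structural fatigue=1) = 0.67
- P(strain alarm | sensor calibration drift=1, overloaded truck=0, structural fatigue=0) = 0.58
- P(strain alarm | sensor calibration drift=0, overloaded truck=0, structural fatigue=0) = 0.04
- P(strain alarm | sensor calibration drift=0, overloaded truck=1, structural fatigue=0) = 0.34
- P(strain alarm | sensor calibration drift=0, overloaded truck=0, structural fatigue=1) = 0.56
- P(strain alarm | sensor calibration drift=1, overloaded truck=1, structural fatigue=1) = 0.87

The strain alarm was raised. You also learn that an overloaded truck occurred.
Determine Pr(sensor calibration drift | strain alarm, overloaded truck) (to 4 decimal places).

Pr(sensor calibration drift | strain alarm, overloaded truck) ≈ 0.7418

By total probability over the 4 (sensor calibration drift, structural fatigue) configurations:
  P(strain alarm | overloaded truck) = 0.34*0.415*0.948 + 0.67*0.415*0.052 + 0.72*0.585*0.948 + 0.87*0.585*0.052
        = 0.133763 + 0.014459 + 0.399298 + 0.026465 = 0.573985
The terms with sensor calibration drift present sum to 0.425763, so
  P(sensor calibration drift | strain alarm, overloaded truck) = 0.425763 / 0.573985 ≈ 0.7418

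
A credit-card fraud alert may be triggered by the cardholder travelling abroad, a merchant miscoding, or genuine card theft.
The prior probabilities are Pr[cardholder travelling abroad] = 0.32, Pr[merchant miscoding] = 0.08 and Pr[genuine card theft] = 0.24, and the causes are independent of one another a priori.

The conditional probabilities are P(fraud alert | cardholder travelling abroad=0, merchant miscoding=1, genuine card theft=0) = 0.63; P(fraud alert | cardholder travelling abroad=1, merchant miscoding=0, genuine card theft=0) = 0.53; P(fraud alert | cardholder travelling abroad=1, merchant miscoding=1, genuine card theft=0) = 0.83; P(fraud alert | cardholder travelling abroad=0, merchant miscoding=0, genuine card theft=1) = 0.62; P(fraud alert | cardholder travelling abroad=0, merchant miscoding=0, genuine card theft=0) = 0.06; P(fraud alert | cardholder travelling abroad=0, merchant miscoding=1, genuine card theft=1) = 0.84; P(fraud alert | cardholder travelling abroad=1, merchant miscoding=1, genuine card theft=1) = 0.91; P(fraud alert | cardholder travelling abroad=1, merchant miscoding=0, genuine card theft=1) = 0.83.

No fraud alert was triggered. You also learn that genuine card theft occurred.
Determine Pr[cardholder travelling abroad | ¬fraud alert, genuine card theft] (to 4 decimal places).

Pr[cardholder travelling abroad | ¬fraud alert, genuine card theft] ≈ 0.1752

Enumerate the 4 (cardholder travelling abroad, merchant miscoding) configurations and weight by the priors:
  P(¬fraud alert | genuine card theft) = 0.38*0.68*0.92 + 0.16*0.68*0.08 + 0.17*0.32*0.92 + 0.09*0.32*0.08
        = 0.237728 + 0.008704 + 0.050048 + 0.002304 = 0.298784
The terms with cardholder travelling abroad present sum to 0.052352, so
  P(cardholder travelling abroad | ¬fraud alert, genuine card theft) = 0.052352 / 0.298784 ≈ 0.1752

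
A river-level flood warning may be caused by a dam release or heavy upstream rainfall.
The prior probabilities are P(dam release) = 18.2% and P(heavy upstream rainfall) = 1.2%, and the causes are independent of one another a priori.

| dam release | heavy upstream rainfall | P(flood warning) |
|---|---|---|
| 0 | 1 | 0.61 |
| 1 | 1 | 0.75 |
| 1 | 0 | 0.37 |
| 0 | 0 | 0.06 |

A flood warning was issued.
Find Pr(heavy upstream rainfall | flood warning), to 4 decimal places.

P(flood warning) = 0.06×0.818×0.988 + 0.61×0.818×0.012 + 0.37×0.182×0.988 + 0.75×0.182×0.012 = 0.048491 + 0.005988 + 0.066532 + 0.001638 = 0.122649
The heavy upstream rainfall-present share is 0.005988 + 0.001638 = 0.007626.
Hence the posterior is 0.007626/0.122649 ≈ 0.0622.

Pr(heavy upstream rainfall | flood warning) ≈ 0.0622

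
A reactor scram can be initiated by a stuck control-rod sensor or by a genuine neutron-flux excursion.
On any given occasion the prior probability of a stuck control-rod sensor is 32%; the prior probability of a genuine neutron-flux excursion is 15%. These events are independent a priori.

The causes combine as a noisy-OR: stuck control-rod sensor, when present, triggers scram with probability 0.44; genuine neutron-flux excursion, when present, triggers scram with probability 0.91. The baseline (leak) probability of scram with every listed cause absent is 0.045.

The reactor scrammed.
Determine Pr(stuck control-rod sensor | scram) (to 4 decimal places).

Under noisy-OR, P(scram | causes) = 1 − (1−0.045)·∏(1−qᵢ) over the active causes.
P(scram) = 0.045×0.68×0.85 + 0.91405×0.68×0.15 + 0.4652×0.32×0.85 + 0.951868×0.32×0.15 = 0.026010 + 0.093233 + 0.126534 + 0.045690 = 0.291467
The stuck control-rod sensor-present share is 0.126534 + 0.045690 = 0.172224.
So P(stuck control-rod sensor | scram) = 0.172224/0.291467 ≈ 0.5909.

Pr(stuck control-rod sensor | scram) ≈ 0.5909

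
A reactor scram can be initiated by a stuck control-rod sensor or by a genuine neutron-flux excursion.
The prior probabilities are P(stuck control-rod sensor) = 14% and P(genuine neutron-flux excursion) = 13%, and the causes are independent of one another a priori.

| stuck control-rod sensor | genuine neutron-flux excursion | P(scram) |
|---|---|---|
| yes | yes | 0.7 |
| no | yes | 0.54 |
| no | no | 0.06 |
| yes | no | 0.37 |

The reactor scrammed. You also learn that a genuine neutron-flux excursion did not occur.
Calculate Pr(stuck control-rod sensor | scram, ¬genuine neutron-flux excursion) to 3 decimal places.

Pr(stuck control-rod sensor | scram, ¬genuine neutron-flux excursion) ≈ 0.501

Sum P(scram|·) weighted by the priors over both values of stuck control-rod sensor:
  P(scram | ¬genuine neutron-flux excursion) = 0.06×0.86 + 0.37×0.14
        = 0.051600 + 0.051800 = 0.103400
The terms with stuck control-rod sensor present sum to 0.051800, so
  P(stuck control-rod sensor | scram, ¬genuine neutron-flux excursion) = 0.051800 / 0.103400 ≈ 0.501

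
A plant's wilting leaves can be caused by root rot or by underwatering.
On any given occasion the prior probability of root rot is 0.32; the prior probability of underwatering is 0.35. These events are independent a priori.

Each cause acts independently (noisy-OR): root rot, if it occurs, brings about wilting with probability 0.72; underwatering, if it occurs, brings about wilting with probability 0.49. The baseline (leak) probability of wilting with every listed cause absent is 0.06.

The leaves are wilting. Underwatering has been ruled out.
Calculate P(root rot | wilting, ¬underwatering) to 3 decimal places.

Under noisy-OR, P(wilting | causes) = 1 − (1−0.06)·∏(1−qᵢ) over the active causes.
For the numerator, keep only root rot=true terms: 0.7368·0.32 = 0.235776
The normalizing constant is 0.06·0.68 + 0.7368·0.32 = 0.276576
P(root rot | wilting, ¬underwatering) = 0.235776/0.276576 ≈ 0.852

P(root rot | wilting, ¬underwatering) ≈ 0.852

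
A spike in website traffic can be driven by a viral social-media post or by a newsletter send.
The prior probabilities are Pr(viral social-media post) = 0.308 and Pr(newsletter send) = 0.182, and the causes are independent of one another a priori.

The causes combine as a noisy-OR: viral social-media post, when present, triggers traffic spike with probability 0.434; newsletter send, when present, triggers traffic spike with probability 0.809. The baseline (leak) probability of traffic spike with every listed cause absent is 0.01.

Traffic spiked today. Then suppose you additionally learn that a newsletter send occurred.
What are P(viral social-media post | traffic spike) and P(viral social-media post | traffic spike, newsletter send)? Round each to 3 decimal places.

Under noisy-OR, P(traffic spike | causes) = 1 − (1−0.01)·∏(1−qᵢ) over the active causes.
For the numerator, keep only viral social-media post=true terms: 0.110770 + 0.050057 = 0.160827
The normalizing constant is 0.01×0.692×0.818 + 0.81091×0.692×0.182 + 0.43966×0.308×0.818 + 0.892975×0.308×0.182 = 0.268617
P(viral social-media post | traffic spike) = 0.160827/0.268617 ≈ 0.599

Now also conditioning on newsletter send=true:
By total probability over both values of viral social-media post:
  P(traffic spike | newsletter send) = 0.81091·0.692 + 0.892975·0.308
        = 0.561150 + 0.275036 = 0.836186
Keeping only the viral social-media post-present terms gives 0.275036, so
  P(viral social-media post | traffic spike, newsletter send) = 0.275036 / 0.836186 ≈ 0.329
Conditioning on newsletter send lowers the posterior on viral social-media post: the classic explaining-away effect in a common-effect structure.

P(viral social-media post | traffic spike) ≈ 0.599; P(viral social-media post | traffic spike, newsletter send) ≈ 0.329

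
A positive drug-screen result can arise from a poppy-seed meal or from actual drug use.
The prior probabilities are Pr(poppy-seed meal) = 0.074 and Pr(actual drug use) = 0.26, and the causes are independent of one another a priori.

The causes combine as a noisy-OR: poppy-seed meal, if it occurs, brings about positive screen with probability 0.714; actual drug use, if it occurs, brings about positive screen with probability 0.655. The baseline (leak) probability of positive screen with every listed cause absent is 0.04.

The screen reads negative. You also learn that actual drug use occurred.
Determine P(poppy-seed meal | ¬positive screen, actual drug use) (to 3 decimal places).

Under noisy-OR, P(positive screen | causes) = 1 − (1−0.04)·∏(1−qᵢ) over the active causes.
P(¬positive screen | actual drug use) = 0.3312·0.926 + 0.094723·0.074 = 0.306691 + 0.007010 = 0.313701
Restricting to configurations with poppy-seed meal present: 0.094723·0.074 = 0.007010.
Hence the posterior is 0.007010/0.313701 ≈ 0.022.

P(poppy-seed meal | ¬positive screen, actual drug use) ≈ 0.022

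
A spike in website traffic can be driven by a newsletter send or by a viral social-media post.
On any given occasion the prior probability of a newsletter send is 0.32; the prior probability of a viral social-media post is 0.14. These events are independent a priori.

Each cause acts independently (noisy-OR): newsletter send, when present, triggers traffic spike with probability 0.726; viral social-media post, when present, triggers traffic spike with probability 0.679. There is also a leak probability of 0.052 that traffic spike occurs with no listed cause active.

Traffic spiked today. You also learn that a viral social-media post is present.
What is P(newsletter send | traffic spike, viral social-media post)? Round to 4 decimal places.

P(newsletter send | traffic spike, viral social-media post) ≈ 0.3827

Under noisy-OR, P(traffic spike | causes) = 1 − (1−0.052)·∏(1−qᵢ) over the active causes.
P(traffic spike | viral social-media post) = 0.695692×0.68 + 0.91662×0.32 = 0.473071 + 0.293318 = 0.766389
The newsletter send-present share is 0.91662×0.32 = 0.293318.
P(newsletter send | traffic spike, viral social-media post) = 0.293318 / 0.766389 ≈ 0.3827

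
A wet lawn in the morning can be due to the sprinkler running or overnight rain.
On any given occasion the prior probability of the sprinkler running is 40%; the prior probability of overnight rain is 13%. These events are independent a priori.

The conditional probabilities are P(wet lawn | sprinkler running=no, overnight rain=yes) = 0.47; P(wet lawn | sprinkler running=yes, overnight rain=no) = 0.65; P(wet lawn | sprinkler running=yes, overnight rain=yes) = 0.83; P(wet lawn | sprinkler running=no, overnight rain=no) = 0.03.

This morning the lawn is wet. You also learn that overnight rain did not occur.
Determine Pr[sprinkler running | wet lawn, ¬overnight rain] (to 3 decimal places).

Numerator (weight on configurations with sprinkler running): 0.65×0.4 = 0.260000
The normalizing constant is 0.03×0.6 + 0.65×0.4 = 0.278000
Posterior = 0.260000 / 0.278000 ≈ 0.935

Pr[sprinkler running | wet lawn, ¬overnight rain] ≈ 0.935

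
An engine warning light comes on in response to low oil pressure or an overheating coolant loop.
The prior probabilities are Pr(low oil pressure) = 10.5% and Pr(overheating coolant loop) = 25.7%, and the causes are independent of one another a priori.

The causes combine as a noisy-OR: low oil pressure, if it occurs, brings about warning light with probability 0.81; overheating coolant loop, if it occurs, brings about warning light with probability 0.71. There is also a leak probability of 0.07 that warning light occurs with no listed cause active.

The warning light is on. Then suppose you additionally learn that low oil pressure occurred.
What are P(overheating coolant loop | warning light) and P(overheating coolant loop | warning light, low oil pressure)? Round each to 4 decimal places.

Under noisy-OR, P(warning light | causes) = 1 − (1−0.07)·∏(1−qᵢ) over the active causes.
For the numerator, keep only overheating coolant loop=true terms: 0.167980 + 0.025602 = 0.193582
Denominator P(warning light): 0.07×0.895×0.743 + 0.7303×0.895×0.257 + 0.8233×0.105×0.743 + 0.948757×0.105×0.257 = 0.304361
P(overheating coolant loop | warning light) = 0.193582/0.304361 ≈ 0.6360

With the extra evidence:
P(warning light | low oil pressure) = 0.8233·0.743 + 0.948757·0.257 = 0.611712 + 0.243831 = 0.855543
Of this, 0.243831 comes from 0.948757·0.257 (the overheating coolant loop=true cases).
P(overheating coolant loop | warning light, low oil pressure) = 0.243831 / 0.855543 ≈ 0.2850

P(overheating coolant loop | warning light) ≈ 0.6360; P(overheating coolant loop | warning light, low oil pressure) ≈ 0.2850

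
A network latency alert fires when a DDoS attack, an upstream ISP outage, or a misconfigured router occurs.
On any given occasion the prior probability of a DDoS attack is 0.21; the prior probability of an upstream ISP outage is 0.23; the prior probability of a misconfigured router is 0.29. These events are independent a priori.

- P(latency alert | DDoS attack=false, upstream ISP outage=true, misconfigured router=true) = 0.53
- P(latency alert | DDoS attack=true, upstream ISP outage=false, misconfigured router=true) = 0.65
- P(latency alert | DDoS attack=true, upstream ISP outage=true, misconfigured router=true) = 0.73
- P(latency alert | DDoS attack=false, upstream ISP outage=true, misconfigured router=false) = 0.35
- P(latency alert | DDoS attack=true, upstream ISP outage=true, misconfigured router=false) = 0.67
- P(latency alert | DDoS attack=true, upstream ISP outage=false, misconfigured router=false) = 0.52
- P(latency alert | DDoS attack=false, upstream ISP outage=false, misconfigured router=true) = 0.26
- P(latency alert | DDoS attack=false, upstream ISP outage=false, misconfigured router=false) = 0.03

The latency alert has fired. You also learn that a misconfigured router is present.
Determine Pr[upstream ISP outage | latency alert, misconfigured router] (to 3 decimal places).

Pr[upstream ISP outage | latency alert, misconfigured router] ≈ 0.333

P(latency alert | misconfigured router) = 0.26*0.79*0.77 + 0.53*0.79*0.23 + 0.65*0.21*0.77 + 0.73*0.21*0.23 = 0.158158 + 0.096301 + 0.105105 + 0.035259 = 0.394823
Restricting to configurations with upstream ISP outage present: 0.096301 + 0.035259 = 0.131560.
So P(upstream ISP outage | latency alert, misconfigured router) = 0.131560/0.394823 ≈ 0.333.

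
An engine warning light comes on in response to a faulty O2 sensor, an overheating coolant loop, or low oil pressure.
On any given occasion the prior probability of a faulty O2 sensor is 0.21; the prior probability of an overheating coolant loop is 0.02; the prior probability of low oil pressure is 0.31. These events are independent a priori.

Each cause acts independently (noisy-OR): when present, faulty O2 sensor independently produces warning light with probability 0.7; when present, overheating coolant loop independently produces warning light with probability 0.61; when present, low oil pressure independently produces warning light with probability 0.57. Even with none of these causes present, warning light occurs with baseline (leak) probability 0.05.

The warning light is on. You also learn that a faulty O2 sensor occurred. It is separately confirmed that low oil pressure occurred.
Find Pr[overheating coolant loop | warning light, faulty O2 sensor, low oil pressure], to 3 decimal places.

Under noisy-OR, P(warning light | causes) = 1 − (1−0.05)·∏(1−qᵢ) over the active causes.
Sum P(warning light|·) weighted by the priors over both values of overheating coolant loop:
  P(warning light | faulty O2 sensor, low oil pressure) = 0.87745*0.98 + 0.952206*0.02
        = 0.859901 + 0.019044 = 0.878945
Keeping only the overheating coolant loop-present terms gives 0.019044, so
  P(overheating coolant loop | warning light, faulty O2 sensor, low oil pressure) = 0.019044 / 0.878945 ≈ 0.022

Pr[overheating coolant loop | warning light, faulty O2 sensor, low oil pressure] ≈ 0.022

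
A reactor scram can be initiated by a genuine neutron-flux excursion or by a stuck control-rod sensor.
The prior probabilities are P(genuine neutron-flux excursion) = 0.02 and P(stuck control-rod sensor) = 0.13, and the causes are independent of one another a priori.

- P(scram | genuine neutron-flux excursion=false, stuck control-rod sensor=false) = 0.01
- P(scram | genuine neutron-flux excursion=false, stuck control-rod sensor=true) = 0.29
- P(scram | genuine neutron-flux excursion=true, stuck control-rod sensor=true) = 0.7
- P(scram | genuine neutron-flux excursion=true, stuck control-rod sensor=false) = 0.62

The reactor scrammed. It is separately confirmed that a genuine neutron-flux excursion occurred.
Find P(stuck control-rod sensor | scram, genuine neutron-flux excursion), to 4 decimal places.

P(stuck control-rod sensor | scram, genuine neutron-flux excursion) ≈ 0.1444

Weight on stuck control-rod sensor=true, given the evidence: 0.7*0.13 = 0.091000
Denominator P(scram | genuine neutron-flux excursion): 0.62*0.87 + 0.7*0.13 = 0.630400
Posterior = 0.091000 / 0.630400 ≈ 0.1444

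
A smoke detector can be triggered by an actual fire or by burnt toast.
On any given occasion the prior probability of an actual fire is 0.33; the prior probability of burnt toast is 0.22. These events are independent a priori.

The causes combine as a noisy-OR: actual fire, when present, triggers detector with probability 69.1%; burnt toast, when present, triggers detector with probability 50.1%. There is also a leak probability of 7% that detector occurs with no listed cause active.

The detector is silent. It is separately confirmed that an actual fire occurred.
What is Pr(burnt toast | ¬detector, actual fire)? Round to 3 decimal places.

Under noisy-OR, P(detector | causes) = 1 − (1−0.07)·∏(1−qᵢ) over the active causes.
P(¬detector | actual fire) = 0.28737*0.78 + 0.143398*0.22 = 0.224149 + 0.031548 = 0.255697
Of this, 0.031548 comes from 0.143398*0.22 (the burnt toast=true cases).
P(burnt toast | ¬detector, actual fire) = 0.031548 / 0.255697 ≈ 0.123

Pr(burnt toast | ¬detector, actual fire) ≈ 0.123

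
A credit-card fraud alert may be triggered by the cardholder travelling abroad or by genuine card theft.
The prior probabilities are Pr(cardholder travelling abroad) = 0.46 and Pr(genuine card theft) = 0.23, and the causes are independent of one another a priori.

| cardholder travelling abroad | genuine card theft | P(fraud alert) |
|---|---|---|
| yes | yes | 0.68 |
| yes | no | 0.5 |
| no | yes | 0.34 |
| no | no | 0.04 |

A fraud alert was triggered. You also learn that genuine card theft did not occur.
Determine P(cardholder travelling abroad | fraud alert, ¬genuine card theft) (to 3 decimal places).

P(cardholder travelling abroad | fraud alert, ¬genuine card theft) ≈ 0.914

Sum P(fraud alert|·) weighted by the priors over both values of cardholder travelling abroad:
  P(fraud alert | ¬genuine card theft) = 0.04·0.54 + 0.5·0.46
        = 0.021600 + 0.230000 = 0.251600
The terms with cardholder travelling abroad present sum to 0.230000, so
  P(cardholder travelling abroad | fraud alert, ¬genuine card theft) = 0.230000 / 0.251600 ≈ 0.914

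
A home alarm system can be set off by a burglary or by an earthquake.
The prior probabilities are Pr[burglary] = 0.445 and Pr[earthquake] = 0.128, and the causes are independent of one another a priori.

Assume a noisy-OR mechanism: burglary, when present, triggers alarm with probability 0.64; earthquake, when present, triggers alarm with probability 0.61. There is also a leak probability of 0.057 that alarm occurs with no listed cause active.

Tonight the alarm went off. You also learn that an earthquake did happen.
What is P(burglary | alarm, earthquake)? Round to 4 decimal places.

P(burglary | alarm, earthquake) ≈ 0.5239

Under noisy-OR, P(alarm | causes) = 1 − (1−0.057)·∏(1−qᵢ) over the active causes.
P(alarm | earthquake) = 0.63223*0.555 + 0.867603*0.445 = 0.350888 + 0.386083 = 0.736971
Of this, 0.386083 comes from 0.867603*0.445 (the burglary=true cases).
Hence the posterior is 0.386083/0.736971 ≈ 0.5239.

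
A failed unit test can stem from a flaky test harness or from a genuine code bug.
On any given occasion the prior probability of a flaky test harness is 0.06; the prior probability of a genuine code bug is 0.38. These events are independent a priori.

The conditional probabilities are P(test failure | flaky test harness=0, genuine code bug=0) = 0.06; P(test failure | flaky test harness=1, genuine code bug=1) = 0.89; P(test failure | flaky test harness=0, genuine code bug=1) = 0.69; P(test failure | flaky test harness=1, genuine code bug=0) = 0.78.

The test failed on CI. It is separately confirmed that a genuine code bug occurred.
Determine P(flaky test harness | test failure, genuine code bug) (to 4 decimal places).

Weight on flaky test harness=true, given the evidence: 0.89×0.06 = 0.053400
The normalizing constant is 0.69×0.94 + 0.89×0.06 = 0.702000
P(flaky test harness | test failure, genuine code bug) = 0.053400/0.702000 ≈ 0.0761

P(flaky test harness | test failure, genuine code bug) ≈ 0.0761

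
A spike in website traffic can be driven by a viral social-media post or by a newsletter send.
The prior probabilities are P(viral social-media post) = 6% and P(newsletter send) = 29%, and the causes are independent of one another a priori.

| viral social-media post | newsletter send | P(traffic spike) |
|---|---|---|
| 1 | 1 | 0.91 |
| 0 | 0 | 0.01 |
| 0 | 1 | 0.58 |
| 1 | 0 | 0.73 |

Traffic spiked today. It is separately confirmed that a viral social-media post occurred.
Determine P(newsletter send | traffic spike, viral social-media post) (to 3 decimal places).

P(traffic spike | viral social-media post) = 0.73·0.71 + 0.91·0.29 = 0.518300 + 0.263900 = 0.782200
Restricting to configurations with newsletter send present: 0.91·0.29 = 0.263900.
P(newsletter send | traffic spike, viral social-media post) = 0.263900 / 0.782200 ≈ 0.337

P(newsletter send | traffic spike, viral social-media post) ≈ 0.337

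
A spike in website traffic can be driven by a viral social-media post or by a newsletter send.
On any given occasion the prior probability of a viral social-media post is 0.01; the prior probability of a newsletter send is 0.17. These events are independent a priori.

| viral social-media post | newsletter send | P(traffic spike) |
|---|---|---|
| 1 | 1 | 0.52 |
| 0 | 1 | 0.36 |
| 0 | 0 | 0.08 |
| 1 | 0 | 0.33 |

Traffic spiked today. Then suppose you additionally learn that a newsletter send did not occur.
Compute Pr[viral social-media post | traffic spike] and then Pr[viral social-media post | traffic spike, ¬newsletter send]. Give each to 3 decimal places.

Pr[viral social-media post | traffic spike] ≈ 0.028; Pr[viral social-media post | traffic spike, ¬newsletter send] ≈ 0.040

Sum P(traffic spike|·) weighted by the priors over the 4 (viral social-media post, newsletter send) configurations:
  P(traffic spike) = 0.08*0.99*0.83 + 0.36*0.99*0.17 + 0.33*0.01*0.83 + 0.52*0.01*0.17
        = 0.065736 + 0.060588 + 0.002739 + 0.000884 = 0.129947
Keeping only the viral social-media post-present terms gives 0.003623, so
  P(viral social-media post | traffic spike) = 0.003623 / 0.129947 ≈ 0.028

Now condition on the additional information:
P(traffic spike | ¬newsletter send) = 0.08×0.99 + 0.33×0.01 = 0.079200 + 0.003300 = 0.082500
The viral social-media post-present share is 0.33×0.01 = 0.003300.
P(viral social-media post | traffic spike, ¬newsletter send) = 0.003300 / 0.082500 ≈ 0.040
Ruling out newsletter send raises the posterior on viral social-media post — the flip side of explaining away.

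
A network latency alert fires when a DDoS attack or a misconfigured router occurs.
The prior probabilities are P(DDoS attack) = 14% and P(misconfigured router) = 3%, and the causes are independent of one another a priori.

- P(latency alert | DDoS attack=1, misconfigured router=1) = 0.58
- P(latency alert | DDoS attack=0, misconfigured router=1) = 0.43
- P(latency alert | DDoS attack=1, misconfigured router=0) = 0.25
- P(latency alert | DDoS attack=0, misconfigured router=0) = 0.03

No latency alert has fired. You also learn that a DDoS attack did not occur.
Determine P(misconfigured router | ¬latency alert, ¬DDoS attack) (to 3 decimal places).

P(¬latency alert | ¬DDoS attack) = 0.97×0.97 + 0.57×0.03 = 0.940900 + 0.017100 = 0.958000
Of this, 0.017100 comes from 0.57×0.03 (the misconfigured router=true cases).
So P(misconfigured router | ¬latency alert, ¬DDoS attack) = 0.017100/0.958000 ≈ 0.018.

P(misconfigured router | ¬latency alert, ¬DDoS attack) ≈ 0.018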